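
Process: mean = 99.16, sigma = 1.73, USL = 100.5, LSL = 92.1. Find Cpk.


Cpu = (USL - mean) / (3*sigma) = (100.5 - 99.16) / (3*1.73) = 0.2582
Cpl = (mean - LSL) / (3*sigma) = (99.16 - 92.1) / (3*1.73) = 1.3603
Cpk = min(Cpu, Cpl) = 0.2582

0.2582


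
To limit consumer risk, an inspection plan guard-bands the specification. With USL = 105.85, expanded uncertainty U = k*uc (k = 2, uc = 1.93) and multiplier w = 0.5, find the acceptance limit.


U = k * uc = 2 * 1.93 = 3.86
guard band g = w * U = 0.5 * 3.86 = 1.93
AL = USL - g = 105.85 - 1.93
AL = 103.9200

103.9200


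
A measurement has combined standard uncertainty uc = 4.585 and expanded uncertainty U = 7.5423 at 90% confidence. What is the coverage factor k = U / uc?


k = U / uc
k = 7.5423 / 4.585
k = 1.645

1.645


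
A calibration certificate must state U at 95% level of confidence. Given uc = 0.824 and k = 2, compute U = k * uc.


U = k * uc
U = 2 * 0.824
U = 1.6480

1.6480


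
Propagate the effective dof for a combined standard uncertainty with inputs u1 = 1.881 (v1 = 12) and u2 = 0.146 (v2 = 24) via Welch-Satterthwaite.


uc = sqrt(u1^2 + u2^2) = sqrt(1.881^2 + 0.146^2) = 1.8866576
v_eff = uc^4 / (u1^4/v1 + u2^4/v2)
= 1.8866576^4 / (1.881^4/12 + 0.146^4/24)
= 12.669876 / 1.0432342
v_eff = 12.1448

12.1448


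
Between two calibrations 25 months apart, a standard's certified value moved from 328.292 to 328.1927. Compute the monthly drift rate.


rate = (v2 - v1) / months
= (328.1927 - 328.292) / 25
= -0.0993 / 25
= -0.0040

-0.0040


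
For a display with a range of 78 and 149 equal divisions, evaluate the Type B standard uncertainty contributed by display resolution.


resolution = range / divisions
resolution = 78 / 149 = 0.52348993
u_res = resolution / (2*sqrt(3))
u_res = 0.52348993 / 3.4641016
u_res = 0.1511

0.1511


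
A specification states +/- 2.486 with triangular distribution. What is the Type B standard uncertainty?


u_B = half_width / sqrt(6)
u_B = 2.486 / 2.4494897
u_B = 1.0149

1.0149


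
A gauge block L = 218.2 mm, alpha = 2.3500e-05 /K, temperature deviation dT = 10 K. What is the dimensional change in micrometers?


dL = L * alpha * dT
= 218.2 * 2.3500e-05 * 10
= 0.0512770 mm
dL_um = 0.0512770 * 1000 = 51.2770 um

51.2770


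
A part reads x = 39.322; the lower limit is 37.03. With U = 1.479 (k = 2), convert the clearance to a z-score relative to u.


u = U / k = 1.479 / 2 = 0.7395
margin = |LSL - x| = |37.03 - 39.322| = 2.292
z = margin / u = 2.292 / 0.7395
z = 3.0994

3.0994


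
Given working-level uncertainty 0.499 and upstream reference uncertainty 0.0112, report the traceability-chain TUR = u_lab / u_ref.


TUR = u_lab / u_ref
= 0.499 / 0.0112
= 44.5536

44.5536


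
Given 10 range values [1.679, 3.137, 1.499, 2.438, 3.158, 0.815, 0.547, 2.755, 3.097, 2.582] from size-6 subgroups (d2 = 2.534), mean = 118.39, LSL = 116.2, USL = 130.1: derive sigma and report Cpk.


R_bar = (1.679 + 3.137 + 1.499 + 2.438 + 3.158 + 0.815 + 0.547 + 2.755 + 3.097 + 2.582) / 10 = 2.1707
sigma = R_bar / d2 = 2.1707 / 2.534 = 0.85662983
Cp = (USL - LSL)/(6*sigma) = (130.1 - 116.2)/(6*0.85662983) = 2.7044
Cpu = (130.1 - 118.39)/(3*0.85662983) = 4.5566
Cpl = (118.39 - 116.2)/(3*0.85662983) = 0.8522
Cpk = min(Cpu, Cpl) = 0.8522

0.8522


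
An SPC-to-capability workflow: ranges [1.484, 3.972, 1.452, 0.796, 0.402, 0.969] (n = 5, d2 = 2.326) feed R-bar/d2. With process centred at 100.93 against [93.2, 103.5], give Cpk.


R_bar = (1.484 + 3.972 + 1.452 + 0.796 + 0.402 + 0.969) / 6 = 1.5125
sigma = R_bar / d2 = 1.5125 / 2.326 = 0.65025795
Cp = (USL - LSL)/(6*sigma) = (103.5 - 93.2)/(6*0.65025795) = 2.6400
Cpu = (103.5 - 100.93)/(3*0.65025795) = 1.3174
Cpl = (100.93 - 93.2)/(3*0.65025795) = 3.9625
Cpk = min(Cpu, Cpl) = 1.3174

1.3174


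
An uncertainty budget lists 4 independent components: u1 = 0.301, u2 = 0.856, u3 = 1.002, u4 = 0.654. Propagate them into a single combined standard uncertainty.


uc = sqrt(0.301^2 + 0.856^2 + 1.002^2 + 0.654^2)
uc = sqrt(2.255057)
uc = 1.5017

1.5017


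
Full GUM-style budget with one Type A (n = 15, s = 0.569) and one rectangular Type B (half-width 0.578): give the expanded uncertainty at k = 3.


u_A = s / sqrt(n) = 0.569 / sqrt(15) = 0.14691517
u_B = half_width / sqrt(3) = 0.578 / sqrt(3) = 0.33370846
uc = sqrt(u_A^2 + u_B^2) = sqrt(0.14691517^2 + 0.33370846^2) = 0.36461679
U = k * uc = 3 * 0.36461679
U = 1.0939

1.0939


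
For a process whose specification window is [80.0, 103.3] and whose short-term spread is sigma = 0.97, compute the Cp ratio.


Cp = (USL - LSL) / (6 * sigma)
= (103.3 - 80.0) / (6 * 0.97)
= 23.3000 / 5.8200
= 4.0034

4.0034


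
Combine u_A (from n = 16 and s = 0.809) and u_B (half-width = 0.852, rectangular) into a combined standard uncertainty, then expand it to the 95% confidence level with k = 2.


u_A = s / sqrt(n) = 0.809 / sqrt(16) = 0.20225
u_B = half_width / sqrt(3) = 0.852 / sqrt(3) = 0.49190243
uc = sqrt(u_A^2 + u_B^2) = sqrt(0.20225^2 + 0.49190243^2) = 0.53185812
U = k * uc = 2 * 0.53185812
U = 1.0637

1.0637


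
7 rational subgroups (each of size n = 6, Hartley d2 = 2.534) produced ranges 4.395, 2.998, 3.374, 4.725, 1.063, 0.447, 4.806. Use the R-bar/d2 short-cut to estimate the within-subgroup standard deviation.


R_bar = (4.395 + 2.998 + 3.374 + 4.725 + 1.063 + 0.447 + 4.806) / 7
R_bar = 21.808 / 7 = 3.1154286
sigma_hat = R_bar / d2 = 3.1154286 / 2.534 = 1.2295

1.2295


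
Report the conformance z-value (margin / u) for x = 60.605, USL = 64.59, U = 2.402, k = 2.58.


u = U / k = 2.402 / 2.58 = 0.93100775
margin = |USL - x| = |64.59 - 60.605| = 3.985
z = margin / u = 3.985 / 0.93100775
z = 4.2803

4.2803


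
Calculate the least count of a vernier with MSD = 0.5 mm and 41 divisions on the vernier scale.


LC = MSD / n_div
= 0.5 / 41
= 0.0122

0.0122


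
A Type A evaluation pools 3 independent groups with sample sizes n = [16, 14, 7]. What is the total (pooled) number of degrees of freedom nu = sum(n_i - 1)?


nu = sum_i (n_i - 1)
nu = ((16 - 1) + (14 - 1) + (7 - 1))
nu = 15 + 13 + 6
nu = 34

34


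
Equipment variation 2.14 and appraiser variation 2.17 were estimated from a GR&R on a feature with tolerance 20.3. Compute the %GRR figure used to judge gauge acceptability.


GRR = sqrt(EV^2 + AV^2) = sqrt(2.14^2 + 2.17^2) = 3.0477041
%GRR = GRR / tol * 100 = 3.0477041 / 20.3 * 100
%GRR = 15.0133

15.0133


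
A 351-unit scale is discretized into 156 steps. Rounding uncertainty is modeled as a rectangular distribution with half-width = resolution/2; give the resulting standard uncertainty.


resolution = range / divisions
resolution = 351 / 156 = 2.25
u_res = resolution / (2*sqrt(3))
u_res = 2.25 / 3.4641016
u_res = 0.6495

0.6495


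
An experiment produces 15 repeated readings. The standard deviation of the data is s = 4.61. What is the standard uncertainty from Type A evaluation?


u_A = s / sqrt(n)
u_A = 4.61 / sqrt(15)
u_A = 4.61 / 3.8729833
u_A = 1.1903

1.1903


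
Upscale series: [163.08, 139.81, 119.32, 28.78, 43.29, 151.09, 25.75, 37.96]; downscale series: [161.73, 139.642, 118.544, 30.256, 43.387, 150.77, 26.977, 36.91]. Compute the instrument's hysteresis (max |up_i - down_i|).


|163.08 - 161.73| = 1.3500
|139.81 - 139.642| = 0.1680
|119.32 - 118.544| = 0.7760
|28.78 - 30.256| = 1.4760
|43.29 - 43.387| = 0.0970
|151.09 - 150.77| = 0.3200
|25.75 - 26.977| = 1.2270
|37.96 - 36.91| = 1.0500
hysteresis = max(diffs) = 1.4760

1.4760


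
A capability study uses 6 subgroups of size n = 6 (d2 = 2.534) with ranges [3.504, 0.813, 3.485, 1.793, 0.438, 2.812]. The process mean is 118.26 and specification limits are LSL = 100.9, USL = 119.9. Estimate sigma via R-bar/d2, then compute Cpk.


R_bar = (3.504 + 0.813 + 3.485 + 1.793 + 0.438 + 2.812) / 6 = 2.1408333
sigma = R_bar / d2 = 2.1408333 / 2.534 = 0.84484345
Cp = (USL - LSL)/(6*sigma) = (119.9 - 100.9)/(6*0.84484345) = 3.7482
Cpu = (119.9 - 118.26)/(3*0.84484345) = 0.6471
Cpl = (118.26 - 100.9)/(3*0.84484345) = 6.8494
Cpk = min(Cpu, Cpl) = 0.6471

0.6471


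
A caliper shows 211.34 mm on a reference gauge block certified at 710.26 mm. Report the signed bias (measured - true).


Systematic error = measured - true
= 211.34 - 710.26
= -498.9200

-498.9200


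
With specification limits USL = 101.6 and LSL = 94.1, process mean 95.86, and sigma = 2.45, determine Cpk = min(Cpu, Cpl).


Cpu = (USL - mean) / (3*sigma) = (101.6 - 95.86) / (3*2.45) = 0.7810
Cpl = (mean - LSL) / (3*sigma) = (95.86 - 94.1) / (3*2.45) = 0.2395
Cpk = min(Cpu, Cpl) = 0.2395

0.2395


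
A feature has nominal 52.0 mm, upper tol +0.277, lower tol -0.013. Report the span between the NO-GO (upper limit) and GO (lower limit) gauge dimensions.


GO = nominal - lower_tol (smallest hole = maximum material condition)
GO = 52.0 - 0.013 = 51.987
NO-GO = nominal + upper_tol (largest hole = least material condition)
NO-GO = 52.0 + 0.277 = 52.277
spread = NO-GO - GO = 52.277 - 51.987 = 0.2900

0.2900


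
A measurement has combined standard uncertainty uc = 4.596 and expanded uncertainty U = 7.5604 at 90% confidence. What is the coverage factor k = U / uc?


k = U / uc
k = 7.5604 / 4.596
k = 1.645

1.645


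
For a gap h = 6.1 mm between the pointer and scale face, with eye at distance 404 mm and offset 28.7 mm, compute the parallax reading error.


error = h * offset / d
= 6.1 * 28.7 / 404
= 0.4333

0.4333


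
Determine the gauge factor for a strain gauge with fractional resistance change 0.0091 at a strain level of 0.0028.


GF = (dR/R) / epsilon
= 0.0091 / 0.0028
= 3.2500

3.2500


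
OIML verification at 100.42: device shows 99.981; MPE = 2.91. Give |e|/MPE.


e = indication - reference = 99.981 - 100.42 = -0.4390
|e| = 0.4390
ratio = |e| / MPE = 0.4390 / 2.91
ratio = 0.1509

0.1509


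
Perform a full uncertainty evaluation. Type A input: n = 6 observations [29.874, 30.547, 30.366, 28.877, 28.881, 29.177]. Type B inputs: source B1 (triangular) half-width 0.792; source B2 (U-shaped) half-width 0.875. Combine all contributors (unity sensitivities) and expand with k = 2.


mean = (29.874 + 30.547 + 30.366 + 28.877 + 28.881 + 29.177) / 6 = 29.62033333
s = sqrt(sum((x - mean)^2)/(n-1)) = 0.7449536
u_A = s / sqrt(n) = 0.7449536 / sqrt(6) = 0.30412603
u_B1 = 0.792 / sqrt(6) = 0.32333265
u_B2 = 0.875 / sqrt(2) = 0.61871843
uc = sqrt(0.30412603^2 + 0.32333265^2 + 0.61871843^2) = 0.76147826
U = k * uc = 2 * 0.76147826
U = 1.5230

1.5230


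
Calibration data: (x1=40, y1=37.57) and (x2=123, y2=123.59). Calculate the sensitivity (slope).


slope = (y2 - y1) / (x2 - x1)
= (123.59 - 37.57) / (123 - 40)
= 86.0200 / 83
= 1.0364

1.0364


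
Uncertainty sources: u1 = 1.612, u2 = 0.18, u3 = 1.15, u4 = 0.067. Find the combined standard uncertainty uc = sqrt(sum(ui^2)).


uc = sqrt(1.612^2 + 0.18^2 + 1.15^2 + 0.067^2)
uc = sqrt(3.957933)
uc = 1.9895

1.9895


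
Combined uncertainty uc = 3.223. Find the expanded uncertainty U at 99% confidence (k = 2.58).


U = k * uc
U = 2.58 * 3.223
U = 8.3153

8.3153


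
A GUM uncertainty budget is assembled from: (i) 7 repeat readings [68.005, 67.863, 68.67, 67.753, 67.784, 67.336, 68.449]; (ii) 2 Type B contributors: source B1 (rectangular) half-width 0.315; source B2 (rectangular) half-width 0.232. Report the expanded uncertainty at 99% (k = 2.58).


mean = (68.005 + 67.863 + 68.67 + 67.753 + 67.784 + 67.336 + 68.449) / 7 = 67.98
s = sqrt(sum((x - mean)^2)/(n-1)) = 0.45001037
u_A = s / sqrt(n) = 0.45001037 / sqrt(7) = 0.17008793
u_B1 = 0.315 / sqrt(3) = 0.18186533
u_B2 = 0.232 / sqrt(3) = 0.13394526
uc = sqrt(0.17008793^2 + 0.18186533^2 + 0.13394526^2) = 0.28274765
U = k * uc = 2.58 * 0.28274765
U = 0.7295

0.7295


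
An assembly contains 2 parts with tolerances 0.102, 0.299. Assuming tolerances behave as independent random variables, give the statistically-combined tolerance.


RSS = sqrt(0.102^2 + 0.299^2)
= sqrt(0.099805)
= 0.3159

0.3159


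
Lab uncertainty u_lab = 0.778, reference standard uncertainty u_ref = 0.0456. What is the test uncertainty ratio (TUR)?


TUR = u_lab / u_ref
= 0.778 / 0.0456
= 17.0614

17.0614


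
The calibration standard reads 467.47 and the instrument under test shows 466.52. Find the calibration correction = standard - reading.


Correction = standard - reading
= 467.47 - 466.52
= 0.9500

0.9500


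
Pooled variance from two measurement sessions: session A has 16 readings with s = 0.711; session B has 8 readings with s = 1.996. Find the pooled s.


s_p = sqrt(((n1-1)*s1^2 + (n2-1)*s2^2) / (n1+n2-2))
numerator = (16-1)*0.711^2 + (8-1)*1.996^2 = 7.582815 + 27.888112 = 35.470927
denominator = 16 + 8 - 2 = 22
s_p^2 = 35.470927 / 22 = 1.6123149
s_p = sqrt(1.6123149) = 1.2698

1.2698


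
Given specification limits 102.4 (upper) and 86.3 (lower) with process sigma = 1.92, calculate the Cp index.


Cp = (USL - LSL) / (6 * sigma)
= (102.4 - 86.3) / (6 * 1.92)
= 16.1000 / 11.5200
= 1.3976

1.3976


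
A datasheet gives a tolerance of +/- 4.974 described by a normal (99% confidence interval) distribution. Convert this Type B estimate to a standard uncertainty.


u_B = half_width / 2.576
u_B = 4.974 / 2.576
u_B = 1.9309

1.9309


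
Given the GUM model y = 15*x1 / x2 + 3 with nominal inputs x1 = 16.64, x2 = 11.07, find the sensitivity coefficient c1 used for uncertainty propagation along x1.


y = 15*x1 / x2 + 3
dy/dx1 = 15/x2
Evaluate at x2 = 11.07: c1 = 15 / 11.07
c1 = 1.3550

1.3550


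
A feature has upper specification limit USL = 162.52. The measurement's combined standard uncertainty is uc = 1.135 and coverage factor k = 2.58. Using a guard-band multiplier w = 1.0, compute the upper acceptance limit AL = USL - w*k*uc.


U = k * uc = 2.58 * 1.135 = 2.9283
guard band g = w * U = 1.0 * 2.9283 = 2.9283
AL = USL - g = 162.52 - 2.9283
AL = 159.5917

159.5917


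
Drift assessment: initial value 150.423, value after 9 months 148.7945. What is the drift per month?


rate = (v2 - v1) / months
= (148.7945 - 150.423) / 9
= -1.6285 / 9
= -0.1809

-0.1809


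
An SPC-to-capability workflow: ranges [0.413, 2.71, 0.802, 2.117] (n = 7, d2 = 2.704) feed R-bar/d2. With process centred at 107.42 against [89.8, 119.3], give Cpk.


R_bar = (0.413 + 2.71 + 0.802 + 2.117) / 4 = 1.5105
sigma = R_bar / d2 = 1.5105 / 2.704 = 0.55861686
Cp = (USL - LSL)/(6*sigma) = (119.3 - 89.8)/(6*0.55861686) = 8.8015
Cpu = (119.3 - 107.42)/(3*0.55861686) = 7.0889
Cpl = (107.42 - 89.8)/(3*0.55861686) = 10.5141
Cpk = min(Cpu, Cpl) = 7.0889

7.0889


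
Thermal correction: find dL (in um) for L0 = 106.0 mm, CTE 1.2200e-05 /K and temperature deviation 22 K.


dL = L * alpha * dT
= 106.0 * 1.2200e-05 * 22
= 0.0284504 mm
dL_um = 0.0284504 * 1000 = 28.4504 um

28.4504


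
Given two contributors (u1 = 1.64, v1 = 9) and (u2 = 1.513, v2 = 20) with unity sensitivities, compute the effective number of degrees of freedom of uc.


uc = sqrt(u1^2 + u2^2) = sqrt(1.64^2 + 1.513^2) = 2.2313155
v_eff = uc^4 / (u1^4/v1 + u2^4/v2)
= 2.2313155^4 / (1.64^4/9 + 1.513^4/20)
= 24.788139 / 1.0657868
v_eff = 23.2581

23.2581


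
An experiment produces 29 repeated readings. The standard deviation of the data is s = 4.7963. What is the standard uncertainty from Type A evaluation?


u_A = s / sqrt(n)
u_A = 4.7963 / sqrt(29)
u_A = 4.7963 / 5.3851648
u_A = 0.8907

0.8907


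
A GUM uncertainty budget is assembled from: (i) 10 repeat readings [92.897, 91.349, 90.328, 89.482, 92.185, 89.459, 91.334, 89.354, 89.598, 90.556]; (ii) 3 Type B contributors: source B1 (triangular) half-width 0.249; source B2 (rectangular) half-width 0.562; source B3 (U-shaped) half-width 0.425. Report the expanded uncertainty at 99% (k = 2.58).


mean = (92.897 + 91.349 + 90.328 + 89.482 + 92.185 + 89.459 + 91.334 + 89.354 + 89.598 + 90.556) / 10 = 90.6542
s = sqrt(sum((x - mean)^2)/(n-1)) = 1.2491357
u_A = s / sqrt(n) = 1.2491357 / sqrt(10) = 0.39501139
u_B1 = 0.249 / sqrt(6) = 0.10165382
u_B2 = 0.562 / sqrt(3) = 0.32447085
u_B3 = 0.425 / sqrt(2) = 0.30052038
uc = sqrt(0.39501139^2 + 0.10165382^2 + 0.32447085^2 + 0.30052038^2) = 0.60163222
U = k * uc = 2.58 * 0.60163222
U = 1.5522

1.5522


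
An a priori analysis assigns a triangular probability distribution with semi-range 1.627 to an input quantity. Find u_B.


u_B = half_width / sqrt(6)
u_B = 1.627 / 2.4494897
u_B = 0.6642

0.6642


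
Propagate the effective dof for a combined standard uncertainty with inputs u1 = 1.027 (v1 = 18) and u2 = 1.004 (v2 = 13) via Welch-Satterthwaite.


uc = sqrt(u1^2 + u2^2) = sqrt(1.027^2 + 1.004^2) = 1.436226
v_eff = uc^4 / (u1^4/v1 + u2^4/v2)
= 1.436226^4 / (1.027^4/18 + 1.004^4/13)
= 4.2549174 / 0.13996421
v_eff = 30.4000

30.4000


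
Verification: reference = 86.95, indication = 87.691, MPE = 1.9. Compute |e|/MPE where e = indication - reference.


e = indication - reference = 87.691 - 86.95 = 0.7410
|e| = 0.7410
ratio = |e| / MPE = 0.7410 / 1.9
ratio = 0.3900

0.3900


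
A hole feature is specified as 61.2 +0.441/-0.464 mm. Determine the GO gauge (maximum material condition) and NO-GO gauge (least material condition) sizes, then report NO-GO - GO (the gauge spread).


GO = nominal - lower_tol (smallest hole = maximum material condition)
GO = 61.2 - 0.464 = 60.736
NO-GO = nominal + upper_tol (largest hole = least material condition)
NO-GO = 61.2 + 0.441 = 61.641
spread = NO-GO - GO = 61.641 - 60.736 = 0.9050

0.9050


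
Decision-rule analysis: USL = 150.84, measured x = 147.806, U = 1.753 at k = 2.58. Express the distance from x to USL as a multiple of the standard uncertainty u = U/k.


u = U / k = 1.753 / 2.58 = 0.67945736
margin = |USL - x| = |150.84 - 147.806| = 3.034
z = margin / u = 3.034 / 0.67945736
z = 4.4653

4.4653


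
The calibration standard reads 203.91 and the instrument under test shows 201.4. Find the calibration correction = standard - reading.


Correction = standard - reading
= 203.91 - 201.4
= 2.5100

2.5100


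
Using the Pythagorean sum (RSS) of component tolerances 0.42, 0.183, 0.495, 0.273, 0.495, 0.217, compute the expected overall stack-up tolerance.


RSS = sqrt(0.42^2 + 0.183^2 + 0.495^2 + 0.273^2 + 0.495^2 + 0.217^2)
= sqrt(0.821557)
= 0.9064

0.9064


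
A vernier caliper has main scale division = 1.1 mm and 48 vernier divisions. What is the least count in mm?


LC = MSD / n_div
= 1.1 / 48
= 0.0229

0.0229


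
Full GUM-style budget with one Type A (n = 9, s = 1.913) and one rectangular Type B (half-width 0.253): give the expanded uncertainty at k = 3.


u_A = s / sqrt(n) = 1.913 / sqrt(9) = 0.63766667
u_B = half_width / sqrt(3) = 0.253 / sqrt(3) = 0.14606962
uc = sqrt(u_A^2 + u_B^2) = sqrt(0.63766667^2 + 0.14606962^2) = 0.65418278
U = k * uc = 3 * 0.65418278
U = 1.9625

1.9625


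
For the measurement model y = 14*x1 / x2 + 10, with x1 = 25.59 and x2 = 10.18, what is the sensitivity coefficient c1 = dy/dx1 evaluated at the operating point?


y = 14*x1 / x2 + 10
dy/dx1 = 14/x2
Evaluate at x2 = 10.18: c1 = 14 / 10.18
c1 = 1.3752

1.3752


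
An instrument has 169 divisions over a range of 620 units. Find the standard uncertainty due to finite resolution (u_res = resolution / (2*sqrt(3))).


resolution = range / divisions
resolution = 620 / 169 = 3.6686391
u_res = resolution / (2*sqrt(3))
u_res = 3.6686391 / 3.4641016
u_res = 1.0590

1.0590


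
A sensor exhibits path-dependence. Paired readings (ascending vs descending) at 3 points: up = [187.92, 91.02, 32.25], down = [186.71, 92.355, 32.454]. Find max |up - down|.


|187.92 - 186.71| = 1.2100
|91.02 - 92.355| = 1.3350
|32.25 - 32.454| = 0.2040
hysteresis = max(diffs) = 1.3350

1.3350


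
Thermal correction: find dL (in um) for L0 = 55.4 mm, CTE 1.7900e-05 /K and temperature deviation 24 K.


dL = L * alpha * dT
= 55.4 * 1.7900e-05 * 24
= 0.0237998 mm
dL_um = 0.0237998 * 1000 = 23.7998 um

23.7998


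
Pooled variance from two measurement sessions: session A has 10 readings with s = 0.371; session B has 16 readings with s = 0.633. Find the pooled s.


s_p = sqrt(((n1-1)*s1^2 + (n2-1)*s2^2) / (n1+n2-2))
numerator = (10-1)*0.371^2 + (16-1)*0.633^2 = 1.238769 + 6.010335 = 7.249104
denominator = 10 + 16 - 2 = 24
s_p^2 = 7.249104 / 24 = 0.302046
s_p = sqrt(0.302046) = 0.5496

0.5496


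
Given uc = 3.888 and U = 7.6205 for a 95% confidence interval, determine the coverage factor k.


k = U / uc
k = 7.6205 / 3.888
k = 1.96

1.96


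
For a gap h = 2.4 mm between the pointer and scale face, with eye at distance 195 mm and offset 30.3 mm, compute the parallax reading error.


error = h * offset / d
= 2.4 * 30.3 / 195
= 0.3729

0.3729


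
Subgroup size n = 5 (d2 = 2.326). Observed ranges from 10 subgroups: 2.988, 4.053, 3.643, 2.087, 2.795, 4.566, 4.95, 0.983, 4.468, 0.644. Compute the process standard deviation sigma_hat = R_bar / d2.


R_bar = (2.988 + 4.053 + 3.643 + 2.087 + 2.795 + 4.566 + 4.95 + 0.983 + 4.468 + 0.644) / 10
R_bar = 31.177 / 10 = 3.1177
sigma_hat = R_bar / d2 = 3.1177 / 2.326 = 1.3404

1.3404


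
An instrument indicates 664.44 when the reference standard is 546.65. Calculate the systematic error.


Systematic error = measured - true
= 664.44 - 546.65
= 117.7900

117.7900


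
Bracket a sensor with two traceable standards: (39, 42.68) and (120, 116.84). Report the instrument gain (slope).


slope = (y2 - y1) / (x2 - x1)
= (116.84 - 42.68) / (120 - 39)
= 74.1600 / 81
= 0.9156

0.9156


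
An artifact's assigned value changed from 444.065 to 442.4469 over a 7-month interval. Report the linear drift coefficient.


rate = (v2 - v1) / months
= (442.4469 - 444.065) / 7
= -1.6181 / 7
= -0.2312

-0.2312


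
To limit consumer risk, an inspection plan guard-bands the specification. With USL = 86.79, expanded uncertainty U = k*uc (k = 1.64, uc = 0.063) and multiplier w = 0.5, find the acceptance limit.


U = k * uc = 1.64 * 0.063 = 0.10332
guard band g = w * U = 0.5 * 0.10332 = 0.05166
AL = USL - g = 86.79 - 0.05166
AL = 86.7383

86.7383


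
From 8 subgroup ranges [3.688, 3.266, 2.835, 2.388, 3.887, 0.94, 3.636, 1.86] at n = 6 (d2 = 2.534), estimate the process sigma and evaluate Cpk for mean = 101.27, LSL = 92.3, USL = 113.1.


R_bar = (3.688 + 3.266 + 2.835 + 2.388 + 3.887 + 0.94 + 3.636 + 1.86) / 8 = 2.8125
sigma = R_bar / d2 = 2.8125 / 2.534 = 1.1099053
Cp = (USL - LSL)/(6*sigma) = (113.1 - 92.3)/(6*1.1099053) = 3.1234
Cpu = (113.1 - 101.27)/(3*1.1099053) = 3.5529
Cpl = (101.27 - 92.3)/(3*1.1099053) = 2.6939
Cpk = min(Cpu, Cpl) = 2.6939

2.6939


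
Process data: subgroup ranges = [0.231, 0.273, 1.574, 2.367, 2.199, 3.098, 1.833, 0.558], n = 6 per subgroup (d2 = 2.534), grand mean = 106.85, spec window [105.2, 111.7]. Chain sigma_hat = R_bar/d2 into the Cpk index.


R_bar = (0.231 + 0.273 + 1.574 + 2.367 + 2.199 + 3.098 + 1.833 + 0.558) / 8 = 1.516625
sigma = R_bar / d2 = 1.516625 / 2.534 = 0.59851026
Cp = (USL - LSL)/(6*sigma) = (111.7 - 105.2)/(6*0.59851026) = 1.8100
Cpu = (111.7 - 106.85)/(3*0.59851026) = 2.7012
Cpl = (106.85 - 105.2)/(3*0.59851026) = 0.9189
Cpk = min(Cpu, Cpl) = 0.9189

0.9189


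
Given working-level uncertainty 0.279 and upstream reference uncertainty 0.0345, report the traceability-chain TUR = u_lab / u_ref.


TUR = u_lab / u_ref
= 0.279 / 0.0345
= 8.0870

8.0870


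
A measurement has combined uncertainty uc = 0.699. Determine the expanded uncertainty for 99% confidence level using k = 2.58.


U = k * uc
U = 2.58 * 0.699
U = 1.8034

1.8034


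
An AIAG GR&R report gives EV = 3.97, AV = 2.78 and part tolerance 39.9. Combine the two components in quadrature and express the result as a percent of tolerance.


GRR = sqrt(EV^2 + AV^2) = sqrt(3.97^2 + 2.78^2) = 4.8465761
%GRR = GRR / tol * 100 = 4.8465761 / 39.9 * 100
%GRR = 12.1468

12.1468


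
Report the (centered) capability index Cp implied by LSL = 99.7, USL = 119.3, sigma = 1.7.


Cp = (USL - LSL) / (6 * sigma)
= (119.3 - 99.7) / (6 * 1.7)
= 19.6000 / 10.2000
= 1.9216

1.9216


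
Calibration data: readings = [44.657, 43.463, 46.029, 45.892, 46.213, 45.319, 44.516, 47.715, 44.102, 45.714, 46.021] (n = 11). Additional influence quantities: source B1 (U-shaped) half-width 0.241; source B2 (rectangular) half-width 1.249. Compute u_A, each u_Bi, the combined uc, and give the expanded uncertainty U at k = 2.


mean = (44.657 + 43.463 + 46.029 + 45.892 + 46.213 + 45.319 + 44.516 + 47.715 + 44.102 + 45.714 + 46.021) / 11 = 45.42190909
s = sqrt(sum((x - mean)^2)/(n-1)) = 1.1795633
u_A = s / sqrt(n) = 1.1795633 / sqrt(11) = 0.35565172
u_B1 = 0.241 / sqrt(2) = 0.17041273
u_B2 = 1.249 / sqrt(3) = 0.72111049
uc = sqrt(0.35565172^2 + 0.17041273^2 + 0.72111049^2) = 0.8219057
U = k * uc = 2 * 0.8219057
U = 1.6438

1.6438


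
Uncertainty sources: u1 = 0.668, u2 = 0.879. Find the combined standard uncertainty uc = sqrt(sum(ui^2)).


uc = sqrt(0.668^2 + 0.879^2)
uc = sqrt(1.218865)
uc = 1.1040

1.1040


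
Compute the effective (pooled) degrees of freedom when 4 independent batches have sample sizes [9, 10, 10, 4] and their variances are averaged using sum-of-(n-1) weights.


nu = sum_i (n_i - 1)
nu = ((9 - 1) + (10 - 1) + (10 - 1) + (4 - 1))
nu = 8 + 9 + 9 + 3
nu = 29

29


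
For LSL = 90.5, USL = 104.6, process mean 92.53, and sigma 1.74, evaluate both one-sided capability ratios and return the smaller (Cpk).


Cpu = (USL - mean) / (3*sigma) = (104.6 - 92.53) / (3*1.74) = 2.3123
Cpl = (mean - LSL) / (3*sigma) = (92.53 - 90.5) / (3*1.74) = 0.3889
Cpk = min(Cpu, Cpl) = 0.3889

0.3889


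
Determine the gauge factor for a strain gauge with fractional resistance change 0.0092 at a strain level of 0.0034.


GF = (dR/R) / epsilon
= 0.0092 / 0.0034
= 2.7059

2.7059


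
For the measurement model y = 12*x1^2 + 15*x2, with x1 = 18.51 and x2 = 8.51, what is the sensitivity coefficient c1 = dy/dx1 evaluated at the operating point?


y = 12*x1^2 + 15*x2
dy/dx1 = 2*12*x1
Evaluate at x1 = 18.51: c1 = 24 * 18.51
c1 = 444.2400

444.2400


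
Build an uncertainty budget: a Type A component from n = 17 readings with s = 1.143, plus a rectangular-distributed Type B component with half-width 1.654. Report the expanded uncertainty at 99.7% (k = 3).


u_A = s / sqrt(n) = 1.143 / sqrt(17) = 0.27721822
u_B = half_width / sqrt(3) = 1.654 / sqrt(3) = 0.95493735
uc = sqrt(u_A^2 + u_B^2) = sqrt(0.27721822^2 + 0.95493735^2) = 0.99436175
U = k * uc = 3 * 0.99436175
U = 2.9831

2.9831


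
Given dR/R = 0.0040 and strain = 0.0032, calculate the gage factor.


GF = (dR/R) / epsilon
= 0.0040 / 0.0032
= 1.2500

1.2500


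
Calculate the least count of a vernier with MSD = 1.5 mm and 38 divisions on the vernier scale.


LC = MSD / n_div
= 1.5 / 38
= 0.0395

0.0395


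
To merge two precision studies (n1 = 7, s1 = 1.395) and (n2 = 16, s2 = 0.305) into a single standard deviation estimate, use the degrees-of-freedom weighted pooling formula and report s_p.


s_p = sqrt(((n1-1)*s1^2 + (n2-1)*s2^2) / (n1+n2-2))
numerator = (7-1)*1.395^2 + (16-1)*0.305^2 = 11.67615 + 1.395375 = 13.071525
denominator = 7 + 16 - 2 = 21
s_p^2 = 13.071525 / 21 = 0.62245357
s_p = sqrt(0.62245357) = 0.7890

0.7890


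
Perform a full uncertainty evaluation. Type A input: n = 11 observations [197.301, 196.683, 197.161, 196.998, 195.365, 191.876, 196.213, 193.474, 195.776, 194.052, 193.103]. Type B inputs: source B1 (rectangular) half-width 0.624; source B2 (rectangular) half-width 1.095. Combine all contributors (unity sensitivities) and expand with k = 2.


mean = (197.301 + 196.683 + 197.161 + 196.998 + 195.365 + 191.876 + 196.213 + 193.474 + 195.776 + 194.052 + 193.103) / 11 = 195.2729091
s = sqrt(sum((x - mean)^2)/(n-1)) = 1.8644537
u_A = s / sqrt(n) = 1.8644537 / sqrt(11) = 0.56215394
u_B1 = 0.624 / sqrt(3) = 0.36026657
u_B2 = 1.095 / sqrt(3) = 0.63219854
uc = sqrt(0.56215394^2 + 0.36026657^2 + 0.63219854^2) = 0.91950207
U = k * uc = 2 * 0.91950207
U = 1.8390

1.8390


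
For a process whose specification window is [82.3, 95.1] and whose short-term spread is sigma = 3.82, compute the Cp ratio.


Cp = (USL - LSL) / (6 * sigma)
= (95.1 - 82.3) / (6 * 3.82)
= 12.8000 / 22.9200
= 0.5585

0.5585


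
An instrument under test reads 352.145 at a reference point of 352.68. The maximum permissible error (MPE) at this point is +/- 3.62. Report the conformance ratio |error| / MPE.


e = indication - reference = 352.145 - 352.68 = -0.5350
|e| = 0.5350
ratio = |e| / MPE = 0.5350 / 3.62
ratio = 0.1478

0.1478


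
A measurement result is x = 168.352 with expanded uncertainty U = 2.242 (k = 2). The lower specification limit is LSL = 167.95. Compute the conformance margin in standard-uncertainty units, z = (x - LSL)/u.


u = U / k = 2.242 / 2 = 1.121
margin = |LSL - x| = |167.95 - 168.352| = 0.402
z = margin / u = 0.402 / 1.121
z = 0.3586

0.3586


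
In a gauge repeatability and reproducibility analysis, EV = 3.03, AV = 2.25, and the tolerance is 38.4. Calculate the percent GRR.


GRR = sqrt(EV^2 + AV^2) = sqrt(3.03^2 + 2.25^2) = 3.7740429
%GRR = GRR / tol * 100 = 3.7740429 / 38.4 * 100
%GRR = 9.8282

9.8282


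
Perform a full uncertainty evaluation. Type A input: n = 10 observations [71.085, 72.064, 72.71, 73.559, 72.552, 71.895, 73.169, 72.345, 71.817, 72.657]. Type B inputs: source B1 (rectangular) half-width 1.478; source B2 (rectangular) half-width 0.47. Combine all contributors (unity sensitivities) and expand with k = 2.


mean = (71.085 + 72.064 + 72.71 + 73.559 + 72.552 + 71.895 + 73.169 + 72.345 + 71.817 + 72.657) / 10 = 72.3853
s = sqrt(sum((x - mean)^2)/(n-1)) = 0.71163303
u_A = s / sqrt(n) = 0.71163303 / sqrt(10) = 0.22503812
u_B1 = 1.478 / sqrt(3) = 0.8533237
u_B2 = 0.47 / sqrt(3) = 0.27135463
uc = sqrt(0.22503812^2 + 0.8533237^2 + 0.27135463^2) = 0.92327506
U = k * uc = 2 * 0.92327506
U = 1.8466

1.8466


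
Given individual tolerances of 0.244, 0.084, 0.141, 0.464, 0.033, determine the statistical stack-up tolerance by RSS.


RSS = sqrt(0.244^2 + 0.084^2 + 0.141^2 + 0.464^2 + 0.033^2)
= sqrt(0.302858)
= 0.5503

0.5503


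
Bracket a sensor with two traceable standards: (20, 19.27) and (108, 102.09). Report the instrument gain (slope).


slope = (y2 - y1) / (x2 - x1)
= (102.09 - 19.27) / (108 - 20)
= 82.8200 / 88
= 0.9411

0.9411


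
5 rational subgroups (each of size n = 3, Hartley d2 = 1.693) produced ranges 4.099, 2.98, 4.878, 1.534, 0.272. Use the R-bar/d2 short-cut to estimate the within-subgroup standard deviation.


R_bar = (4.099 + 2.98 + 4.878 + 1.534 + 0.272) / 5
R_bar = 13.763 / 5 = 2.7526
sigma_hat = R_bar / d2 = 2.7526 / 1.693 = 1.6259

1.6259


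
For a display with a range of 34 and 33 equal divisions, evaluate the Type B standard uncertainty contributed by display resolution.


resolution = range / divisions
resolution = 34 / 33 = 1.030303
u_res = resolution / (2*sqrt(3))
u_res = 1.030303 / 3.4641016
u_res = 0.2974

0.2974


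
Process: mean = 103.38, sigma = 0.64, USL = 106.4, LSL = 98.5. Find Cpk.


Cpu = (USL - mean) / (3*sigma) = (106.4 - 103.38) / (3*0.64) = 1.5729
Cpl = (mean - LSL) / (3*sigma) = (103.38 - 98.5) / (3*0.64) = 2.5417
Cpk = min(Cpu, Cpl) = 1.5729

1.5729


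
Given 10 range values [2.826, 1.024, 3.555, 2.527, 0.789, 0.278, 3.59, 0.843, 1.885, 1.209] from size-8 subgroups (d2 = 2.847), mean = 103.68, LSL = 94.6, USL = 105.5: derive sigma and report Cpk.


R_bar = (2.826 + 1.024 + 3.555 + 2.527 + 0.789 + 0.278 + 3.59 + 0.843 + 1.885 + 1.209) / 10 = 1.8526
sigma = R_bar / d2 = 1.8526 / 2.847 = 0.65072006
Cp = (USL - LSL)/(6*sigma) = (105.5 - 94.6)/(6*0.65072006) = 2.7918
Cpu = (105.5 - 103.68)/(3*0.65072006) = 0.9323
Cpl = (103.68 - 94.6)/(3*0.65072006) = 4.6513
Cpk = min(Cpu, Cpl) = 0.9323

0.9323


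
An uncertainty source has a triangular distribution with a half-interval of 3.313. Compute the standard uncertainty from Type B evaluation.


u_B = half_width / sqrt(6)
u_B = 3.313 / 2.4494897
u_B = 1.3525

1.3525


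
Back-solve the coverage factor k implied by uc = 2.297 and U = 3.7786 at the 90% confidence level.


k = U / uc
k = 3.7786 / 2.297
k = 1.645

1.645


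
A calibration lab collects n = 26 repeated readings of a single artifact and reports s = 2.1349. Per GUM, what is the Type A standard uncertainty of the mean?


u_A = s / sqrt(n)
u_A = 2.1349 / sqrt(26)
u_A = 2.1349 / 5.0990195
u_A = 0.4187

0.4187


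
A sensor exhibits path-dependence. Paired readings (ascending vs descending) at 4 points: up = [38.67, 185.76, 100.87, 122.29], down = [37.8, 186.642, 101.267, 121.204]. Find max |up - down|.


|38.67 - 37.8| = 0.8700
|185.76 - 186.642| = 0.8820
|100.87 - 101.267| = 0.3970
|122.29 - 121.204| = 1.0860
hysteresis = max(diffs) = 1.0860

1.0860


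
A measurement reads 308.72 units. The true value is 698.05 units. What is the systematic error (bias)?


Systematic error = measured - true
= 308.72 - 698.05
= -389.3300

-389.3300


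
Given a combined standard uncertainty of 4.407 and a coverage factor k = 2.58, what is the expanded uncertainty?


U = k * uc
U = 2.58 * 4.407
U = 11.3701

11.3701


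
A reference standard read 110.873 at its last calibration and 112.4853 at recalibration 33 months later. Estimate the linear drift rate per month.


rate = (v2 - v1) / months
= (112.4853 - 110.873) / 33
= 1.6123 / 33
= 0.0489

0.0489


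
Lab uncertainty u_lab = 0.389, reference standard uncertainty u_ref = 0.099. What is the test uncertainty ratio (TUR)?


TUR = u_lab / u_ref
= 0.389 / 0.099
= 3.9293

3.9293


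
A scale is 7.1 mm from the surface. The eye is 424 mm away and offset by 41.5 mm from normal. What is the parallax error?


error = h * offset / d
= 7.1 * 41.5 / 424
= 0.6949

0.6949


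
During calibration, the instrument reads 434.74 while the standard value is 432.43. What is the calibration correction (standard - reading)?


Correction = standard - reading
= 432.43 - 434.74
= -2.3100

-2.3100


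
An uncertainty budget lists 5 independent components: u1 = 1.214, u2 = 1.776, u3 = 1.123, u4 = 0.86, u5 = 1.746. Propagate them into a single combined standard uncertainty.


uc = sqrt(1.214^2 + 1.776^2 + 1.123^2 + 0.86^2 + 1.746^2)
uc = sqrt(9.677217)
uc = 3.1108

3.1108


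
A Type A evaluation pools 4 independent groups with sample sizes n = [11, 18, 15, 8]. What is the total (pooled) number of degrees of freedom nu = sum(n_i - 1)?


nu = sum_i (n_i - 1)
nu = ((11 - 1) + (18 - 1) + (15 - 1) + (8 - 1))
nu = 10 + 17 + 14 + 7
nu = 48

48


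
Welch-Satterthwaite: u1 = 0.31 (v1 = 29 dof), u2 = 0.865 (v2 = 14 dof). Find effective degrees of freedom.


uc = sqrt(u1^2 + u2^2) = sqrt(0.31^2 + 0.865^2) = 0.91887159
v_eff = uc^4 / (u1^4/v1 + u2^4/v2)
= 0.91887159^4 / (0.31^4/29 + 0.865^4/14)
= 0.7128847 / 0.040307073
v_eff = 17.6863

17.6863


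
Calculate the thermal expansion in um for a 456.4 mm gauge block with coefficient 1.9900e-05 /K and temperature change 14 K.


dL = L * alpha * dT
= 456.4 * 1.9900e-05 * 14
= 0.1271530 mm
dL_um = 0.1271530 * 1000 = 127.1530 um

127.1530


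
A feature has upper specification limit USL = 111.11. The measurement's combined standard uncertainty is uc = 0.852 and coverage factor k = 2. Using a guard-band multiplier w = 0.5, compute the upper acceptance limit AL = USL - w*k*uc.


U = k * uc = 2 * 0.852 = 1.704
guard band g = w * U = 0.5 * 1.704 = 0.852
AL = USL - g = 111.11 - 0.852
AL = 110.2580

110.2580


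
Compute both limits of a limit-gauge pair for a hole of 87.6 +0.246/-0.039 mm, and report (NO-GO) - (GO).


GO = nominal - lower_tol (smallest hole = maximum material condition)
GO = 87.6 - 0.039 = 87.561
NO-GO = nominal + upper_tol (largest hole = least material condition)
NO-GO = 87.6 + 0.246 = 87.846
spread = NO-GO - GO = 87.846 - 87.561 = 0.2850

0.2850


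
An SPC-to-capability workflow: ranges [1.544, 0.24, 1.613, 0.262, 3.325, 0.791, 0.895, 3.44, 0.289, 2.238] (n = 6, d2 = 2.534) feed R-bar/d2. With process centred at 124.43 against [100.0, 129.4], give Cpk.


R_bar = (1.544 + 0.24 + 1.613 + 0.262 + 3.325 + 0.791 + 0.895 + 3.44 + 0.289 + 2.238) / 10 = 1.4637
sigma = R_bar / d2 = 1.4637 / 2.534 = 0.57762431
Cp = (USL - LSL)/(6*sigma) = (129.4 - 100.0)/(6*0.57762431) = 8.4830
Cpu = (129.4 - 124.43)/(3*0.57762431) = 2.8681
Cpl = (124.43 - 100.0)/(3*0.57762431) = 14.0980
Cpk = min(Cpu, Cpl) = 2.8681

2.8681


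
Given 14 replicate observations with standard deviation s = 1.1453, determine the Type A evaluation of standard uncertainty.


u_A = s / sqrt(n)
u_A = 1.1453 / sqrt(14)
u_A = 1.1453 / 3.7416574
u_A = 0.3061

0.3061


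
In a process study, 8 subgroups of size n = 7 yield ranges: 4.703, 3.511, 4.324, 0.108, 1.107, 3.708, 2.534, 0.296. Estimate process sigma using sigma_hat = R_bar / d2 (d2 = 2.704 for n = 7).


R_bar = (4.703 + 3.511 + 4.324 + 0.108 + 1.107 + 3.708 + 2.534 + 0.296) / 8
R_bar = 20.291 / 8 = 2.536375
sigma_hat = R_bar / d2 = 2.536375 / 2.704 = 0.9380

0.9380


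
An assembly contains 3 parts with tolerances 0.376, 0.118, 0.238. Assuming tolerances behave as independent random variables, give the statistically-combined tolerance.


RSS = sqrt(0.376^2 + 0.118^2 + 0.238^2)
= sqrt(0.211944)
= 0.4604

0.4604


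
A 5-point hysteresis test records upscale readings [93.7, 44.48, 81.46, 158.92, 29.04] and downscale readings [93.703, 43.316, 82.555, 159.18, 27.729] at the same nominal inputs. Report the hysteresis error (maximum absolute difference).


|93.7 - 93.703| = 0.0030
|44.48 - 43.316| = 1.1640
|81.46 - 82.555| = 1.0950
|158.92 - 159.18| = 0.2600
|29.04 - 27.729| = 1.3110
hysteresis = max(diffs) = 1.3110

1.3110


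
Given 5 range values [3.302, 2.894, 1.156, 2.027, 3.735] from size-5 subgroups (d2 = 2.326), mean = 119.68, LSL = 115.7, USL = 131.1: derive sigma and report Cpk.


R_bar = (3.302 + 2.894 + 1.156 + 2.027 + 3.735) / 5 = 2.6228
sigma = R_bar / d2 = 2.6228 / 2.326 = 1.127601
Cp = (USL - LSL)/(6*sigma) = (131.1 - 115.7)/(6*1.127601) = 2.2762
Cpu = (131.1 - 119.68)/(3*1.127601) = 3.3759
Cpl = (119.68 - 115.7)/(3*1.127601) = 1.1765
Cpk = min(Cpu, Cpl) = 1.1765

1.1765


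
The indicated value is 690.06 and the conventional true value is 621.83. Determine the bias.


Systematic error = measured - true
= 690.06 - 621.83
= 68.2300

68.2300


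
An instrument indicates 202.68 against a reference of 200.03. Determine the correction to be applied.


Correction = standard - reading
= 200.03 - 202.68
= -2.6500

-2.6500


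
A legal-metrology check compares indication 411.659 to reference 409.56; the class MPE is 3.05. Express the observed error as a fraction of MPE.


e = indication - reference = 411.659 - 409.56 = 2.0990
|e| = 2.0990
ratio = |e| / MPE = 2.0990 / 3.05
ratio = 0.6882

0.6882


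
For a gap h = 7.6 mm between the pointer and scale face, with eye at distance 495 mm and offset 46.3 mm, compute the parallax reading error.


error = h * offset / d
= 7.6 * 46.3 / 495
= 0.7109

0.7109


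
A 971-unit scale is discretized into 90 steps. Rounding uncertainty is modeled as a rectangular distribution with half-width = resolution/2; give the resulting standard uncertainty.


resolution = range / divisions
resolution = 971 / 90 = 10.788889
u_res = resolution / (2*sqrt(3))
u_res = 10.788889 / 3.4641016
u_res = 3.1145

3.1145


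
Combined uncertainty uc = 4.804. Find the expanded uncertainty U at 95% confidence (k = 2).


U = k * uc
U = 2 * 4.804
U = 9.6080

9.6080


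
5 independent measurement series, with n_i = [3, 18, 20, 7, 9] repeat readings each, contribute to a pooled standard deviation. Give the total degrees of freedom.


nu = sum_i (n_i - 1)
nu = ((3 - 1) + (18 - 1) + (20 - 1) + (7 - 1) + (9 - 1))
nu = 2 + 17 + 19 + 6 + 8
nu = 52

52


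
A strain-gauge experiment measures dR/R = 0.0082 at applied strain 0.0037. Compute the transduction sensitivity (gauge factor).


GF = (dR/R) / epsilon
= 0.0082 / 0.0037
= 2.2162

2.2162
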